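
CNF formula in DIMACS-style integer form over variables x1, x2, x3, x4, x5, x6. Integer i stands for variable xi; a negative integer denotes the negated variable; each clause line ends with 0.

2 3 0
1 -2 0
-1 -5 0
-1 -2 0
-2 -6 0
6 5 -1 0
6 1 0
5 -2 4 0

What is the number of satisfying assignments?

The models are:
  x1=F x2=F x3=T x4=F x5=F x6=T
  x1=F x2=F x3=T x4=F x5=T x6=T
  x1=F x2=F x3=T x4=T x5=F x6=T
  x1=F x2=F x3=T x4=T x5=T x6=T
  x1=T x2=F x3=T x4=F x5=F x6=T
  x1=T x2=F x3=T x4=T x5=F x6=T
Count: 6.

6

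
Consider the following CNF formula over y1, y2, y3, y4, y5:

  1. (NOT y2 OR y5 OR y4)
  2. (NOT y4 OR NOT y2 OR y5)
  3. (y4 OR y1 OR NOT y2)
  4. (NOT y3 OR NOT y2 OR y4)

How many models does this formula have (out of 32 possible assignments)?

Split on y2, then y4.
  y2=T, y4=T: remaining (y1,y3,y5) ∈ {(F,F,T); (F,T,T); (T,F,T); (T,T,T)} — 4.
  y2=T, y4=F: remaining (y1,y3,y5) ∈ {(T,F,T)} — 1.
  y2=F, y4=T: y1, y3, y5 free → 2^3 = 8.
  y2=F, y4=F: y1, y3, y5 free → 2^3 = 8.
Total: 4 + 1 + 8 + 8 = 21.

21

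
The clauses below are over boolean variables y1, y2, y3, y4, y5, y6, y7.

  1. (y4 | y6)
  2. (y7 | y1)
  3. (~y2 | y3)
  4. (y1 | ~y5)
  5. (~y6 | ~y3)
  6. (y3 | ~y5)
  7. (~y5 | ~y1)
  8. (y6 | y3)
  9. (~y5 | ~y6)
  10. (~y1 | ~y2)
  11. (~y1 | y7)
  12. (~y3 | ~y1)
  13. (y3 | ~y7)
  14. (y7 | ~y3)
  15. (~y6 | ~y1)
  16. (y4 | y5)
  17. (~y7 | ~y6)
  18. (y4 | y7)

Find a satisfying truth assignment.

y1=False  y2=False  y3=True  y4=True  y5=False  y6=False  y7=True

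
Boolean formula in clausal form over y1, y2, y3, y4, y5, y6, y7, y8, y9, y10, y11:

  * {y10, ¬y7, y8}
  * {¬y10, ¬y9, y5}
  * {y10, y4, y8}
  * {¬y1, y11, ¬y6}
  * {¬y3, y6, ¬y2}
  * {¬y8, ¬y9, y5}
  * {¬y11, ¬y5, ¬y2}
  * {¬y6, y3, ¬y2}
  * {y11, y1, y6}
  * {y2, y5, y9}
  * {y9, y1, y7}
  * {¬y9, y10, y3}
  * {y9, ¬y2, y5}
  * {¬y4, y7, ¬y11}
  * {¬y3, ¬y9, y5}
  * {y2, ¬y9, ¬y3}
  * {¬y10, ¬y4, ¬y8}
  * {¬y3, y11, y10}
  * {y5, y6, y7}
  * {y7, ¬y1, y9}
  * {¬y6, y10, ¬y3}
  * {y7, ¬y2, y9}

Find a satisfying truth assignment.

Set y1 = True and propagate.
The remaining clauses are satisfied by y2 = False, y3 = False, y4 = False, y5 = True, y6 = True, y7 = True, y8 = True, y9 = True, y10 = True, y11 = True.
Every clause has at least one true literal under this assignment.
Check each clause:
  1. {¬y7, y10, y8} — y8 is true.
  2. {¬y10, ¬y9, y5} — y5 is true.
  3. {y10, y8, y4} — y8 is true.
  4. {¬y6, y11, ¬y1} — y11 is true.
  5. {y6, ¬y3, ¬y2} — ¬y3 is true.
  6. {¬y9, ¬y8, y5} — y5 is true.
  7. {¬y11, ¬y2, ¬y5} — ¬y2 is true.
  8. {¬y6, ¬y2, y3} — ¬y2 is true.
  9. {y6, y11, y1} — y1 is true.
  10. {y9, y5, y2} — y9 is true.
  11. {y1, y7, y9} — y1 is true.
  12. {y10, ¬y9, y3} — y10 is true.
  13. {y9, y5, ¬y2} — y9 is true.
  14. {y7, ¬y11, ¬y4} — ¬y4 is true.
  15. {¬y3, ¬y9, y5} — ¬y3 is true.
  16. {y2, ¬y9, ¬y3} — ¬y3 is true.
  17. {¬y8, ¬y4, ¬y10} — ¬y4 is true.
  18. {¬y3, y11, y10} — y10 is true.
  19. {y7, y6, y5} — y5 is true.
  20. {¬y1, y7, y9} — y9 is true.
  21. {¬y3, ¬y6, y10} — y10 is true.
  22. {y9, y7, ¬y2} — y9 is true.

y1=T, y2=F, y3=F, y4=F, y5=T, y6=T, y7=T, y8=T, y9=T, y10=T, y11=T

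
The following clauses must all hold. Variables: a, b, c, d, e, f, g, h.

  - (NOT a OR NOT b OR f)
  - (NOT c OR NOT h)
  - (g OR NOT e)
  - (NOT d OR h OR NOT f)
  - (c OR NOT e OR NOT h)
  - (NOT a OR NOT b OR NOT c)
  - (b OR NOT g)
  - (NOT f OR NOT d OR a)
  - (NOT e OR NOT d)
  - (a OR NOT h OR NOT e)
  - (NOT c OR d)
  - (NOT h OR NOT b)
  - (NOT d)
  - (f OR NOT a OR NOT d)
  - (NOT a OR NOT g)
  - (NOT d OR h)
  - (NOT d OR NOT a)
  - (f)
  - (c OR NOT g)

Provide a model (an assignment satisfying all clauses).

a = 1, b = 0, c = 0, d = 0, e = 0, f = 1, g = 0, h = 1

The clause (NOT d) is unit: d must be False.
The clause (NOT c) is unit: c must be False.
The clause (f) is unit: f must be True.
Unit propagation: (NOT g) forces g = False.
The clause (NOT e) is unit: e must be False.
Pure literal: b appears only negated; assign b = False.
a, h are now unconstrained; take a = True, h = True.
Every clause has at least one true literal under this assignment.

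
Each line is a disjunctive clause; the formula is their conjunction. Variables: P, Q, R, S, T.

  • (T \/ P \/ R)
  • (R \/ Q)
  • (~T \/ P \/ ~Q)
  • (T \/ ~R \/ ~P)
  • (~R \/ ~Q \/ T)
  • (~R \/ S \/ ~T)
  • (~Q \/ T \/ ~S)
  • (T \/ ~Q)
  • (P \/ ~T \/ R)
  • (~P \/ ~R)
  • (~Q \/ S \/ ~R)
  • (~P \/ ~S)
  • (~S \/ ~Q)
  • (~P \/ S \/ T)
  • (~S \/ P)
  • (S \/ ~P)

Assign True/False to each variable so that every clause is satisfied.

Try P = False.
  then S is forced to False.
The remaining clauses are satisfied by Q = False, R = True, T = False.

P=0, Q=0, R=1, S=0, T=0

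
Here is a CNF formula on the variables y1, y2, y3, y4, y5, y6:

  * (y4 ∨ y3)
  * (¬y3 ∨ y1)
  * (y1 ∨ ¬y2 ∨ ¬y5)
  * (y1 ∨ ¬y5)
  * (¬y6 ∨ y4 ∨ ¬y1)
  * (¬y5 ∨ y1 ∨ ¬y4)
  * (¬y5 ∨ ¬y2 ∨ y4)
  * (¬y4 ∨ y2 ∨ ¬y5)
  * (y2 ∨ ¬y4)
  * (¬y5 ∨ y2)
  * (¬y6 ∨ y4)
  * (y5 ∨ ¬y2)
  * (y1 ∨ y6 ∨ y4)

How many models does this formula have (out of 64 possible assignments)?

5

The models are:
  y1=1 y2=0 y3=1 y4=0 y5=0 y6=0
  y1=1 y2=1 y3=0 y4=1 y5=1 y6=0
  y1=1 y2=1 y3=0 y4=1 y5=1 y6=1
  y1=1 y2=1 y3=1 y4=1 y5=1 y6=0
  y1=1 y2=1 y3=1 y4=1 y5=1 y6=1
Count: 5.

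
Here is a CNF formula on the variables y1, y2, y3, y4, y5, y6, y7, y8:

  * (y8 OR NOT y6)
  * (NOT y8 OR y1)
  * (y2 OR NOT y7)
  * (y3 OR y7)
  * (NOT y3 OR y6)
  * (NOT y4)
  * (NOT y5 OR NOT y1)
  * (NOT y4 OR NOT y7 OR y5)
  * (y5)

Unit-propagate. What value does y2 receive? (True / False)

True

(NOT y4) stands alone — y4 = False.
Unit clause (y5) sets y5 = True.
(NOT y1 OR NOT y5): since y5 = True, the clause reduces to (NOT y1). y1 = False.
In (NOT y8 OR y1), y1 is now false; NOT y8 must hold, so y8 = False.
(y8 OR NOT y6): since y8 = False, the clause reduces to (NOT y6). y6 = False.
From (NOT y3 OR y6) and y6 = False: y3 = False.
From (y7 OR y3) and y3 = False: y7 = True.
In (NOT y7 OR y2), NOT y7 is now false; y2 must hold, so y2 = True.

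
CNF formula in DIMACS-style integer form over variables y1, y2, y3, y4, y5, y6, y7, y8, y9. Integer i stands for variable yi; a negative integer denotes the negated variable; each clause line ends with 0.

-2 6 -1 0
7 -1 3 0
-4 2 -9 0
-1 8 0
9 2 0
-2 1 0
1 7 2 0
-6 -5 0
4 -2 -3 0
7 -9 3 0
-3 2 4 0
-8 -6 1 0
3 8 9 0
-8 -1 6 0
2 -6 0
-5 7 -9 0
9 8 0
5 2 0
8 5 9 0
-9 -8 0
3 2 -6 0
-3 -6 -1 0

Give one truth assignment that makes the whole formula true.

y1=T, y2=T, y3=F, y4=F, y5=F, y6=T, y7=T, y8=T, y9=F

y7 occurs only positively in the remaining clauses — set y7 = True.
Set y1 = True and propagate.
  then y8 is forced to True.
  then y6 is forced to True.
  then y5 is forced to False.
  then y2 is forced to True.
  then y9 is forced to False.
  then y3 is forced to False.
y4 is now unconstrained; take y4 = False.
Every clause has at least one true literal under this assignment.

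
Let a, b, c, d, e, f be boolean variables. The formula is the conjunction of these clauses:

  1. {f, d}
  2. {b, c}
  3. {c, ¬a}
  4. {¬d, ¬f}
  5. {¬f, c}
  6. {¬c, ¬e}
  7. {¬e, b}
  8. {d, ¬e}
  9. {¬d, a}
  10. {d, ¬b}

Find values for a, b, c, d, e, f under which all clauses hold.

a = 1, b = 0, c = 1, d = 1, e = 0, f = 0

e occurs only negated in the remaining clauses — set e = False.
Set a = True and propagate.
  then c is forced to True.
Branch on b: take b = False.
For the remaining variables, d = True, f = False works.
Every clause has at least one true literal under this assignment.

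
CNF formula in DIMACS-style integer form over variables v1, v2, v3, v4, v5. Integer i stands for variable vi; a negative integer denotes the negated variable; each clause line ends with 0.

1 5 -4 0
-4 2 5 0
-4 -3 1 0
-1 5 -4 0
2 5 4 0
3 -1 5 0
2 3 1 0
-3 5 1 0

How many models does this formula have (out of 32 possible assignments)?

Split on v1, then v5.
  v1=T, v5=T: v2, v3, v4 free → 2^3 = 8.
  v1=T, v5=F: remaining (v2,v3,v4) ∈ {(T,T,F)} — 1.
  v1=F, v5=T: remaining (v2,v3,v4) ∈ {(F,T,F); (T,F,F); (T,F,T); (T,T,F)} — 4.
  v1=F, v5=F: remaining (v2,v3,v4) ∈ {(T,F,F)} — 1.
Total: 8 + 1 + 4 + 1 = 14.

14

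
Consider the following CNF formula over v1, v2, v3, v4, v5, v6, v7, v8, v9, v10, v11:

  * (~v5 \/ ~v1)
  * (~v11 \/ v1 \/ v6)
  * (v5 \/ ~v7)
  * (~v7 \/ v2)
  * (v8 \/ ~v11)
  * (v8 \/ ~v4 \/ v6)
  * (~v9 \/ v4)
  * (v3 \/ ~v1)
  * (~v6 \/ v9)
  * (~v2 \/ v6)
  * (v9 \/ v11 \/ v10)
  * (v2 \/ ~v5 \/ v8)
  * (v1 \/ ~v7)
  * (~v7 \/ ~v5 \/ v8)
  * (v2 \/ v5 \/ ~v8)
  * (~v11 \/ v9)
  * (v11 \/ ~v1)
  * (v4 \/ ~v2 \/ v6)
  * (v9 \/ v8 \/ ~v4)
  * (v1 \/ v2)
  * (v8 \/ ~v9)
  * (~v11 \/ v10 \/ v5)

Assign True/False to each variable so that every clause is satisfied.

v1 = 0, v2 = 1, v3 = 1, v4 = 1, v5 = 1, v6 = 1, v7 = 0, v8 = 1, v9 = 1, v10 = 1, v11 = 0

Pure literal: v3 appears only positively; assign v3 = True.
v7 occurs only negated in the remaining clauses — set v7 = False.
Branch on v1: take v1 = False.
  then v2 is forced to True.
  then v6 is forced to True.
  then v9 is forced to True.
  then v4 is forced to True.
  then v8 is forced to True.
The remaining clauses are satisfied by v5 = True, v10 = True, v11 = False.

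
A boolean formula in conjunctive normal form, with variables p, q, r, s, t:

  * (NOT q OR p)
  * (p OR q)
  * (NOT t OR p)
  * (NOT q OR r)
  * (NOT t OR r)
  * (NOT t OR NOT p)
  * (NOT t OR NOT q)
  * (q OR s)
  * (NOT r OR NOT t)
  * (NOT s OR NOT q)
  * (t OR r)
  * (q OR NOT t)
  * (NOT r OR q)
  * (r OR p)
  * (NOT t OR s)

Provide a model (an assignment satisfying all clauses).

Try p = True.
  then t is forced to False.
  then r is forced to True.
  then q is forced to True.
  then s is forced to False.
Every clause has at least one true literal under this assignment.
Check each clause:
  1. (p OR NOT q) — p is true.
  2. (p OR q) — p is true.
  3. (p OR NOT t) — p is true.
  4. (NOT q OR r) — r is true.
  5. (r OR NOT t) — r is true.
  6. (NOT p OR NOT t) — NOT t is true.
  7. (NOT q OR NOT t) — NOT t is true.
  8. (q OR s) — q is true.
  9. (NOT r OR NOT t) — NOT t is true.
  10. (NOT s OR NOT q) — NOT s is true.
  11. (r OR t) — r is true.
  12. (q OR NOT t) — q is true.
  13. (NOT r OR q) — q is true.
  14. (p OR r) — p is true.
  15. (s OR NOT t) — NOT t is true.

p = T, q = T, r = T, s = F, t = F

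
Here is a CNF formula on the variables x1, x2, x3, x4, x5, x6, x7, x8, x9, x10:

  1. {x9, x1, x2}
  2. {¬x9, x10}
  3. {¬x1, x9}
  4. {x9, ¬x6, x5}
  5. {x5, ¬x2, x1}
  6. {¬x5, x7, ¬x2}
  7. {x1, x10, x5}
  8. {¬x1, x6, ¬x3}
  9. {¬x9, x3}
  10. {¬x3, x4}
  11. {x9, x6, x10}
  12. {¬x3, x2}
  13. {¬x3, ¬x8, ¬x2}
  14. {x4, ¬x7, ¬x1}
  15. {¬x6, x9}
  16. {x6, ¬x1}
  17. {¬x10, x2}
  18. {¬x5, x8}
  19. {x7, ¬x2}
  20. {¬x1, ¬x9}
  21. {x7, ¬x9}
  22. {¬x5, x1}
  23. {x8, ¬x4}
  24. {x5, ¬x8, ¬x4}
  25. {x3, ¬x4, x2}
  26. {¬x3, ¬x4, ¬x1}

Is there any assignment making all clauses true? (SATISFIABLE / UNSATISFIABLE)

UNSATISFIABLE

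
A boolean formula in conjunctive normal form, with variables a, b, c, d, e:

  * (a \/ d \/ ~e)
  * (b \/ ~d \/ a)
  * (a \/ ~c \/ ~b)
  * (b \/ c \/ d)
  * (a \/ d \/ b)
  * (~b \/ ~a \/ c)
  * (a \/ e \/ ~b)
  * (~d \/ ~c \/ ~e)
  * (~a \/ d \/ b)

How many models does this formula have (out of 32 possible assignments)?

The models are:
  a=0 b=1 c=0 d=1 e=1
  a=1 b=0 c=0 d=1 e=0
  a=1 b=0 c=0 d=1 e=1
  a=1 b=0 c=1 d=1 e=0
  a=1 b=1 c=1 d=0 e=0
  a=1 b=1 c=1 d=0 e=1
  a=1 b=1 c=1 d=1 e=0
Count: 7.

7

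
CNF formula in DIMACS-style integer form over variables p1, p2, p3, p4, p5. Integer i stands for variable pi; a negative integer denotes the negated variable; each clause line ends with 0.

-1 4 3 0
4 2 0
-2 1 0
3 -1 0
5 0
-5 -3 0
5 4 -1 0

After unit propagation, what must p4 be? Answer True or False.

Unit clause (p5) sets p5 = True.
(~p5 \/ ~p3) with p5 = True leaves only ~p3, so p3 = False.
From (~p1 \/ p3) and p3 = False: p1 = False.
In (p1 \/ ~p2), p1 is now false; ~p2 must hold, so p2 = False.
(p2 \/ p4) with p2 = False leaves only p4, so p4 = True.

True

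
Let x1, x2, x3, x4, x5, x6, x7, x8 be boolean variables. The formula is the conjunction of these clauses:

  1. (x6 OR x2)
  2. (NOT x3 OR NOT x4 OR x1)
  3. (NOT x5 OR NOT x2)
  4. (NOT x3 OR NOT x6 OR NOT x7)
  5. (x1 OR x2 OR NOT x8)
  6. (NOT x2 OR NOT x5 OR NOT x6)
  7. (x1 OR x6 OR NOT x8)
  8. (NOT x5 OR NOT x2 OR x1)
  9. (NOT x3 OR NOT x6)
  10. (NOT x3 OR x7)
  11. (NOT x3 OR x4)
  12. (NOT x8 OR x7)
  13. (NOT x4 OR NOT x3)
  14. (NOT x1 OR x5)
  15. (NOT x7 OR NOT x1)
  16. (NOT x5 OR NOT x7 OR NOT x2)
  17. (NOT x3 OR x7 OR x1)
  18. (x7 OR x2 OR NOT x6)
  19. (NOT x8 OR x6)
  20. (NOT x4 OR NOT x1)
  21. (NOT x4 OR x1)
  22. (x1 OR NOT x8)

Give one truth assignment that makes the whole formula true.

x1 = False  x2 = False  x3 = False  x4 = False  x5 = True  x6 = True  x7 = True  x8 = False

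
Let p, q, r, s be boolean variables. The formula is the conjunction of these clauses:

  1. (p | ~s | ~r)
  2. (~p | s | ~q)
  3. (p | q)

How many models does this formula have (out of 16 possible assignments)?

Case analysis on p and q:
  p=T, q=T: remaining (r,s) ∈ {(F,T); (T,T)} — 2.
  p=T, q=F: remaining (r,s) ∈ {(F,F); (F,T); (T,F); (T,T)} — 4.
  p=F, q=T: remaining (r,s) ∈ {(F,F); (F,T); (T,F)} — 3.
  p=F, q=F: a clause becomes empty — 0.
Total: 2 + 4 + 3 + 0 = 9.

9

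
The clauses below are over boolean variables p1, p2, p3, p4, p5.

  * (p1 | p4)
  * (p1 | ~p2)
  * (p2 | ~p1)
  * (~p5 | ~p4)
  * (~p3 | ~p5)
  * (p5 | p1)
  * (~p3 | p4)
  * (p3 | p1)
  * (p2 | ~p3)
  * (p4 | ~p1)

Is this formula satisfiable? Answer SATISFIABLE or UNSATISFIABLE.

Branch on p1: take p1 = True.
  then p2 is forced to True.
  then p4 is forced to True.
  then p5 is forced to False.
p3 is now unconstrained; take p3 = True.
Every clause has at least one true literal under this assignment.
So p1=T  p2=T  p3=T  p4=T  p5=F is a satisfying assignment.

SATISFIABLE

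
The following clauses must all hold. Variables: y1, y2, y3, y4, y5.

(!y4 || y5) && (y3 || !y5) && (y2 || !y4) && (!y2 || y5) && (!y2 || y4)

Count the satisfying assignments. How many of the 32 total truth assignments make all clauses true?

8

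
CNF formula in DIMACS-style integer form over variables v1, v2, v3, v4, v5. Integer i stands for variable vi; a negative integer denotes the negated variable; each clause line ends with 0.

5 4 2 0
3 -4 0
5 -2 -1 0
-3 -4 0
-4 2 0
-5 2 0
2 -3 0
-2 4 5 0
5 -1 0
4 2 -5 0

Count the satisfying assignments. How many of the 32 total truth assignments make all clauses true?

The models are:
  v1=F v2=T v3=F v4=F v5=T
  v1=F v2=T v3=T v4=F v5=T
  v1=T v2=T v3=F v4=F v5=T
  v1=T v2=T v3=T v4=F v5=T
Count: 4.

4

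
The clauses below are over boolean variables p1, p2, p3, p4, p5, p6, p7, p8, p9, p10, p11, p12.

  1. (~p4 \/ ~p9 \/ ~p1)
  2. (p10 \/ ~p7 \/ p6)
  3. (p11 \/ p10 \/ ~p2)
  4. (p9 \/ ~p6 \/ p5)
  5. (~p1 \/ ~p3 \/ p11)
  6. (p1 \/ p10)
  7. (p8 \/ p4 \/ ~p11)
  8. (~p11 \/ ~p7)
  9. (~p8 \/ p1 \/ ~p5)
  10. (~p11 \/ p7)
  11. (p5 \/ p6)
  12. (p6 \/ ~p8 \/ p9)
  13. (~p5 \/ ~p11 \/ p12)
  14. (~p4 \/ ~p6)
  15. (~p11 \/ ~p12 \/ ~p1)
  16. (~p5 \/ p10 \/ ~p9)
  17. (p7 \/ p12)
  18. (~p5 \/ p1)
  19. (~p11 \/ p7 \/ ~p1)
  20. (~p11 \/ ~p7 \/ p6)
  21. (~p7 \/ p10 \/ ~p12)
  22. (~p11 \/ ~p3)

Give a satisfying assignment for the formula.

p1=False, p2=False, p3=False, p4=False, p5=False, p6=True, p7=True, p8=False, p9=True, p10=True, p11=False, p12=True

Pure literal: p2 appears only negated; assign p2 = False.
Pure literal: p3 appears only negated; assign p3 = False.
Branch on p1: take p1 = False.
  then p10 is forced to True.
  then p5 is forced to False.
  then p6 is forced to True.
  then p9 is forced to True.
  then p4 is forced to False.
The remaining clauses are satisfied by p7 = True, p8 = False, p11 = False, p12 = True.
Check each clause:
  1. (~p1 \/ ~p9 \/ ~p4) — ~p4 is true.
  2. (~p7 \/ p6 \/ p10) — p10 is true.
  3. (p11 \/ p10 \/ ~p2) — p10 is true.
  4. (p5 \/ ~p6 \/ p9) — p9 is true.
  5. (~p3 \/ ~p1 \/ p11) — ~p3 is true.
  6. (p1 \/ p10) — p10 is true.
  7. (p4 \/ p8 \/ ~p11) — ~p11 is true.
  8. (~p7 \/ ~p11) — ~p11 is true.
  9. (~p5 \/ ~p8 \/ p1) — ~p8 is true.
  10. (p7 \/ ~p11) — ~p11 is true.
  11. (p6 \/ p5) — p6 is true.
  12. (p9 \/ p6 \/ ~p8) — ~p8 is true.
  13. (p12 \/ ~p11 \/ ~p5) — ~p5 is true.
  14. (~p4 \/ ~p6) — ~p4 is true.
  15. (~p11 \/ ~p1 \/ ~p12) — ~p11 is true.
  16. (~p5 \/ p10 \/ ~p9) — p10 is true.
  17. (p7 \/ p12) — p12 is true.
  18. (p1 \/ ~p5) — ~p5 is true.
  19. (~p11 \/ ~p1 \/ p7) — ~p11 is true.
  20. (~p7 \/ ~p11 \/ p6) — ~p11 is true.
  21. (p10 \/ ~p7 \/ ~p12) — p10 is true.
  22. (~p11 \/ ~p3) — ~p11 is true.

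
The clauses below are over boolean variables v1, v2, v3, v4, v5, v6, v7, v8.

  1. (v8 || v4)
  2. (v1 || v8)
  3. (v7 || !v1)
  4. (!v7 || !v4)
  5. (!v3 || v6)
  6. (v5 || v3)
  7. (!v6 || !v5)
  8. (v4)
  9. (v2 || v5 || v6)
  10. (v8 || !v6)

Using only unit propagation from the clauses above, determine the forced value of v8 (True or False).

(v4) stands alone — v4 = True.
(!v4 || !v7): since v4 = True, the clause reduces to (!v7). v7 = False.
In (!v1 || v7), v7 is now false; !v1 must hold, so v1 = False.
In (v8 || v1), v1 is now false; v8 must hold, so v8 = True.

True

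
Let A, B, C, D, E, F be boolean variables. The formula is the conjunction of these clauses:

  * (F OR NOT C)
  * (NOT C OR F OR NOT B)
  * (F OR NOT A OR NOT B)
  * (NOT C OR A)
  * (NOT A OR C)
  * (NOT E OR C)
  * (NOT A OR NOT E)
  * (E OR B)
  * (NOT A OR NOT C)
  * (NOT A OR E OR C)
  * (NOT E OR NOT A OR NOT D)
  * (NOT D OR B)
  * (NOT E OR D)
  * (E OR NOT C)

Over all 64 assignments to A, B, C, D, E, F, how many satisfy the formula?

The models are:
  A=F B=T C=F D=F E=F F=F
  A=F B=T C=F D=F E=F F=T
  A=F B=T C=F D=T E=F F=F
  A=F B=T C=F D=T E=F F=T
Count: 4.

4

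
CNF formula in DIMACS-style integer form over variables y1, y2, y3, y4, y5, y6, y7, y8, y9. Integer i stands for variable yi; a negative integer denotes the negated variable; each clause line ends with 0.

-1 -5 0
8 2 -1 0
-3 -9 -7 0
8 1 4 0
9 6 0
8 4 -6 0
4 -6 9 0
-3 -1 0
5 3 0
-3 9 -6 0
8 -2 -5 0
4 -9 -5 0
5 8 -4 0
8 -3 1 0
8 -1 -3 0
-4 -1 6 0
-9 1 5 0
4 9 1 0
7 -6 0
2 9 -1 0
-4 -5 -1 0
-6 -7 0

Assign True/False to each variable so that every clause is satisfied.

y1=False, y2=True, y3=False, y4=True, y5=True, y6=False, y7=True, y8=True, y9=True

Pure literal: y8 appears only positively; assign y8 = True.
Try y1 = False.
Set y3 = False and propagate.
  then y5 is forced to True.
Branch on y4: take y4 = True.
The remaining clauses are satisfied by y2 = True, y6 = False, y7 = True, y9 = True.
Every clause has at least one true literal under this assignment.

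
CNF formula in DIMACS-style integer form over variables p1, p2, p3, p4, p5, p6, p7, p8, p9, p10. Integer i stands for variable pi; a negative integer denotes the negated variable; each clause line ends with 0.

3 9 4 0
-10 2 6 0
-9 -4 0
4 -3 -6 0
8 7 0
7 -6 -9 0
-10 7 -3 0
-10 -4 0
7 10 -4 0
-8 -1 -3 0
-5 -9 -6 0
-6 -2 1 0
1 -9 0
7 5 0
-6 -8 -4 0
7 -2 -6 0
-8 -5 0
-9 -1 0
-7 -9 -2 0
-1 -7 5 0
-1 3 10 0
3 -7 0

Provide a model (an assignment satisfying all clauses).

p1=False, p2=False, p3=True, p4=True, p5=False, p6=False, p7=True, p8=False, p9=False, p10=False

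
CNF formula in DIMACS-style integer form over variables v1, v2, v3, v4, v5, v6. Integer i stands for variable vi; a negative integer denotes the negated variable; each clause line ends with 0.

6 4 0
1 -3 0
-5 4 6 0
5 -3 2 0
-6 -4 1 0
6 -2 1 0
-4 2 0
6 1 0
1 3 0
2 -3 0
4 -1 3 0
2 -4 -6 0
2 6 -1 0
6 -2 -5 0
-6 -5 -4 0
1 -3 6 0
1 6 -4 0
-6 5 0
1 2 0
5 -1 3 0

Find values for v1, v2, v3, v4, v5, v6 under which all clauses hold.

v1=True, v2=True, v3=True, v4=False, v5=True, v6=True

Check each clause:
  1. (v4 ∨ v6) — v6 is true.
  2. (v1 ∨ ¬v3) — v1 is true.
  3. (v4 ∨ ¬v5 ∨ v6) — v6 is true.
  4. (v5 ∨ ¬v3 ∨ v2) — v2 is true.
  5. (¬v6 ∨ v1 ∨ ¬v4) — v1 is true.
  6. (¬v2 ∨ v6 ∨ v1) — v1 is true.
  7. (v2 ∨ ¬v4) — v2 is true.
  8. (v6 ∨ v1) — v1 is true.
  9. (v1 ∨ v3) — v1 is true.
  10. (v2 ∨ ¬v3) — v2 is true.
  11. (v4 ∨ v3 ∨ ¬v1) — v3 is true.
  12. (v2 ∨ ¬v6 ∨ ¬v4) — v2 is true.
  13. (¬v1 ∨ v6 ∨ v2) — v2 is true.
  14. (¬v5 ∨ v6 ∨ ¬v2) — v6 is true.
  15. (¬v4 ∨ ¬v5 ∨ ¬v6) — ¬v4 is true.
  16. (v6 ∨ ¬v3 ∨ v1) — v1 is true.
  17. (v1 ∨ v6 ∨ ¬v4) — v1 is true.
  18. (¬v6 ∨ v5) — v5 is true.
  19. (v2 ∨ v1) — v1 is true.
  20. (¬v1 ∨ v3 ∨ v5) — v3 is true.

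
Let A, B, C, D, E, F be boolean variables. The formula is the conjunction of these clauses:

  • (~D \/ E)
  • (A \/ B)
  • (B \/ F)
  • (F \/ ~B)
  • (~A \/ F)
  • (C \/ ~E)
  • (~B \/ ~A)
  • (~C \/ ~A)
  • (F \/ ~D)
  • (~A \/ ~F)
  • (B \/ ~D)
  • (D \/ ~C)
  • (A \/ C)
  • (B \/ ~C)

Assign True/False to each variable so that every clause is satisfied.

A=False, B=True, C=True, D=True, E=True, F=True

Check each clause:
  1. (~D \/ E) — E is true.
  2. (A \/ B) — B is true.
  3. (F \/ B) — B is true.
  4. (F \/ ~B) — F is true.
  5. (~A \/ F) — ~A is true.
  6. (C \/ ~E) — C is true.
  7. (~B \/ ~A) — ~A is true.
  8. (~A \/ ~C) — ~A is true.
  9. (~D \/ F) — F is true.
  10. (~A \/ ~F) — ~A is true.
  11. (B \/ ~D) — B is true.
  12. (D \/ ~C) — D is true.
  13. (C \/ A) — C is true.
  14. (B \/ ~C) — B is true.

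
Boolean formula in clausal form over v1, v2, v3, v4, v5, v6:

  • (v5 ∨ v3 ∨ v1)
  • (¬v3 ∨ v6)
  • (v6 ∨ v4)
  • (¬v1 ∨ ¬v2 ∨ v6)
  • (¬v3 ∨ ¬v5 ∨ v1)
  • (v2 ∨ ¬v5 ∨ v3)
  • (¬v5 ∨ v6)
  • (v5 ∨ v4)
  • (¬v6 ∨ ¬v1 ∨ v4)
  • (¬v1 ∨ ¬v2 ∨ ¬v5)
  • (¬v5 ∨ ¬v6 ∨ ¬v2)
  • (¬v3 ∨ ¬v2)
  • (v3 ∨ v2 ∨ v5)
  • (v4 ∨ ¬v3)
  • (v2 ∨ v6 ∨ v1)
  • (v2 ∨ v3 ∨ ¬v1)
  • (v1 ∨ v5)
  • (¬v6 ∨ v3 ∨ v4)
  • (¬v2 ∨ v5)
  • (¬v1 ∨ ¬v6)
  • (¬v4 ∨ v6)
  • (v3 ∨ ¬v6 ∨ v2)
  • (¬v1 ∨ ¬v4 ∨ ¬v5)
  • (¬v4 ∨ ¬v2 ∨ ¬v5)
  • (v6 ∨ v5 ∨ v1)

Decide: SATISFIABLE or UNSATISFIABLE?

UNSATISFIABLE

v5 = True:
  propagation gives v6=True, v2=False, v3=True, v1=True; an empty clause results — contradiction.
v5 = False:
  propagation gives v4=True, v1=True, v2=False, v3=True; an empty clause results — contradiction.
Every branch closes, so no satisfying assignment exists.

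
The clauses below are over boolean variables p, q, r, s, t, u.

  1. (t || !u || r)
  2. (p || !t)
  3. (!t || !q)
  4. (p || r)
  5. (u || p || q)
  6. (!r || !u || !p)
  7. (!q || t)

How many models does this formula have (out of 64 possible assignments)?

Case analysis on p and t:
  p=T, t=T: s free; 3 ways for (q,r,u) × 2^1 = 6.
  p=T, t=F: remaining (q,r,s,u) ∈ {(F,F,F,F); (F,F,T,F); (F,T,F,F); (F,T,T,F)} — 4.
  p=F, t=T: a clause becomes empty — 0.
  p=F, t=F: remaining (q,r,s,u) ∈ {(F,T,F,T); (F,T,T,T)} — 2.
Total: 6 + 4 + 0 + 2 = 12.

12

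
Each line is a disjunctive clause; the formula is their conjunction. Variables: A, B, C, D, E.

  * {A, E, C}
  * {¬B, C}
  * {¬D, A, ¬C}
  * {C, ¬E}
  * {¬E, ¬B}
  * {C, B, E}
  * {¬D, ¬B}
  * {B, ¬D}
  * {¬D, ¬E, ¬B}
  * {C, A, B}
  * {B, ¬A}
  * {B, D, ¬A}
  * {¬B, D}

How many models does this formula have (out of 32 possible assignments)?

2

The models are:
  A=F B=F C=T D=F E=F
  A=F B=F C=T D=F E=T
Count: 2.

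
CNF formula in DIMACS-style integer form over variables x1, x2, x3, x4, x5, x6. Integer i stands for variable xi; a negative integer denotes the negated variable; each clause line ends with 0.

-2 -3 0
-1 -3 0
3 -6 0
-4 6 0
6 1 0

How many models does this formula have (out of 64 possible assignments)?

8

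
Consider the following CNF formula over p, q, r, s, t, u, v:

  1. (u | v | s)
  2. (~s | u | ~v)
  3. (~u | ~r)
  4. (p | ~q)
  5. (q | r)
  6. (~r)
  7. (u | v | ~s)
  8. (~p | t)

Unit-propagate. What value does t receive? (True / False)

True

(~r) is a unit clause: r = False.
(r | q): since r = False, the clause reduces to (q). q = True.
In (~q | p), ~q is now false; p must hold, so p = True.
(t | ~p) with p = True leaves only t, so t = True.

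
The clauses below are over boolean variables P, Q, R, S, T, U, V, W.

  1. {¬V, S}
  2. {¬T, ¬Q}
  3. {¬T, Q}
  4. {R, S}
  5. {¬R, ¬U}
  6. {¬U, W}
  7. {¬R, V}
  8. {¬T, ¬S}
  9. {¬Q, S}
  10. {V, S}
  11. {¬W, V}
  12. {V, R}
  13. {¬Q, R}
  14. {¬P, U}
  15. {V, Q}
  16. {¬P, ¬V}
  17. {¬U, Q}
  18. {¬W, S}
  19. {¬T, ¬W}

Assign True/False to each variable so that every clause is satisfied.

P = F  Q = T  R = T  S = T  T = F  U = F  V = T  W = T

Pure literal: P appears only negated; assign P = False.
T occurs only negated in the remaining clauses — set T = False.
Try Q = True.
  then S is forced to True.
  then R is forced to True.
  then U is forced to False.
  then V is forced to True.
W is now unconstrained; take W = True.
Check each clause:
  1. {S, ¬V} — S is true.
  2. {¬T, ¬Q} — ¬T is true.
  3. {Q, ¬T} — Q is true.
  4. {S, R} — R is true.
  5. {¬U, ¬R} — ¬U is true.
  6. {¬U, W} — W is true.
  7. {V, ¬R} — V is true.
  8. {¬T, ¬S} — ¬T is true.
  9. {¬Q, S} — S is true.
  10. {V, S} — S is true.
  11. {¬W, V} — V is true.
  12. {V, R} — R is true.
  13. {R, ¬Q} — R is true.
  14. {¬P, U} — ¬P is true.
  15. {Q, V} — Q is true.
  16. {¬V, ¬P} — ¬P is true.
  17. {Q, ¬U} — Q is true.
  18. {¬W, S} — S is true.
  19. {¬T, ¬W} — ¬T is true.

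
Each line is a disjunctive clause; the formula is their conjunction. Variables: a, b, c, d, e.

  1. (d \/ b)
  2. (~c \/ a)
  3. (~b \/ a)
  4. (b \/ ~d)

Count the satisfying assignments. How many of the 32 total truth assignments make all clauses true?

8

Case analysis on b and a:
  b=1, a=1: c, d, e free → 2^3 = 8.
  b=1, a=0: a clause becomes empty — 0.
  b=0, a=1: a clause becomes empty — 0.
  b=0, a=0: a clause becomes empty — 0.
Total: 8 + 0 + 0 + 0 = 8.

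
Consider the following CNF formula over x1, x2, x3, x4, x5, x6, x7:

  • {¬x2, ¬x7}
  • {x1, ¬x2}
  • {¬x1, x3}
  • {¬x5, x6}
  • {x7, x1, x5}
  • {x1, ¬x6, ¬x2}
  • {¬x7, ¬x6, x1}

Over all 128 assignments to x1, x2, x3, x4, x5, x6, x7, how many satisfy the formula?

26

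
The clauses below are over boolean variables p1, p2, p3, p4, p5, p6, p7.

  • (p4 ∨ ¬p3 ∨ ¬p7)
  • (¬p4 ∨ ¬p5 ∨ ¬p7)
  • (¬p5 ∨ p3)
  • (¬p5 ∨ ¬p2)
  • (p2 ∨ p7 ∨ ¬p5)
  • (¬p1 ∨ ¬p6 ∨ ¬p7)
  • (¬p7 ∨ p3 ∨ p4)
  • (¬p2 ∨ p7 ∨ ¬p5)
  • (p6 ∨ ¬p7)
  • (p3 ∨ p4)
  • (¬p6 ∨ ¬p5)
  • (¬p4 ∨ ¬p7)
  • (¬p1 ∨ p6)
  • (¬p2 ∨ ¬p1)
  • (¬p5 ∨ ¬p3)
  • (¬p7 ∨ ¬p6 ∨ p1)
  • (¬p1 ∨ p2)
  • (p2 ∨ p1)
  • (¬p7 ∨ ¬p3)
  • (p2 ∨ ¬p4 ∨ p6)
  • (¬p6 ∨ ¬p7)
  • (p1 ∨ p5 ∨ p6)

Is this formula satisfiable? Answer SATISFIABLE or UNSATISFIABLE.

SATISFIABLE

Try p1 = False.
  then p2 is forced to True.
  then p5 is forced to False.
  then p6 is forced to True.
  then p7 is forced to False.
Set p3 = False and propagate.
  then p4 is forced to True.
So p1=0  p2=1  p3=0  p4=1  p5=0  p6=1  p7=0 is a satisfying assignment.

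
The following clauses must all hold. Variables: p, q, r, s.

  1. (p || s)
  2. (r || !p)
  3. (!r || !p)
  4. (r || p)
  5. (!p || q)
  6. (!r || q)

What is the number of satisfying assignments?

The models are:
  p=F q=T r=T s=T
That's 1 in total.

1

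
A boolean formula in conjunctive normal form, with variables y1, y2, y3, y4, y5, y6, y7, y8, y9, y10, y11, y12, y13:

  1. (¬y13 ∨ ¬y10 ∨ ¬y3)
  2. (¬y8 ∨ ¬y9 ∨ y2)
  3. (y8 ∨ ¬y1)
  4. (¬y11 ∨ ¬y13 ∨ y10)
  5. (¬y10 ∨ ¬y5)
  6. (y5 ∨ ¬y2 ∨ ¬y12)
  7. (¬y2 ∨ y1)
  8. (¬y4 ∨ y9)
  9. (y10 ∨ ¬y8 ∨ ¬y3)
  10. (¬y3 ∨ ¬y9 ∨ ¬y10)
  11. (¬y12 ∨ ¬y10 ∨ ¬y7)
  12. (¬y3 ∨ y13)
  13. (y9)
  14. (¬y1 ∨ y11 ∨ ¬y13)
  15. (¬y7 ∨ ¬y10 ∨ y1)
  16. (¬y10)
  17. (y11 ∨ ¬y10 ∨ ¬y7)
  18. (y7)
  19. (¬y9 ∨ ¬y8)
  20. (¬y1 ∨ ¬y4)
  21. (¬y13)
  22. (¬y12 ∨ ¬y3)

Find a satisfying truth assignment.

y1=F, y2=F, y3=F, y4=T, y5=F, y6=T, y7=T, y8=F, y9=T, y10=F, y11=F, y12=F, y13=F

Check each clause:
  1. (¬y13 ∨ ¬y3 ∨ ¬y10) — ¬y13 is true.
  2. (y2 ∨ ¬y9 ∨ ¬y8) — ¬y8 is true.
  3. (y8 ∨ ¬y1) — ¬y1 is true.
  4. (y10 ∨ ¬y13 ∨ ¬y11) — ¬y13 is true.
  5. (¬y10 ∨ ¬y5) — ¬y5 is true.
  6. (y5 ∨ ¬y2 ∨ ¬y12) — ¬y12 is true.
  7. (y1 ∨ ¬y2) — ¬y2 is true.
  8. (¬y4 ∨ y9) — y9 is true.
  9. (¬y3 ∨ y10 ∨ ¬y8) — ¬y8 is true.
  10. (¬y10 ∨ ¬y3 ∨ ¬y9) — ¬y3 is true.
  11. (¬y7 ∨ ¬y12 ∨ ¬y10) — ¬y12 is true.
  12. (y13 ∨ ¬y3) — ¬y3 is true.
  13. (y9) — y9 is true.
  14. (¬y13 ∨ y11 ∨ ¬y1) — ¬y1 is true.
  15. (¬y10 ∨ ¬y7 ∨ y1) — ¬y10 is true.
  16. (¬y10) — ¬y10 is true.
  17. (¬y10 ∨ ¬y7 ∨ y11) — ¬y10 is true.
  18. (y7) — y7 is true.
  19. (¬y9 ∨ ¬y8) — ¬y8 is true.
  20. (¬y4 ∨ ¬y1) — ¬y1 is true.
  21. (¬y13) — ¬y13 is true.
  22. (¬y3 ∨ ¬y12) — ¬y12 is true.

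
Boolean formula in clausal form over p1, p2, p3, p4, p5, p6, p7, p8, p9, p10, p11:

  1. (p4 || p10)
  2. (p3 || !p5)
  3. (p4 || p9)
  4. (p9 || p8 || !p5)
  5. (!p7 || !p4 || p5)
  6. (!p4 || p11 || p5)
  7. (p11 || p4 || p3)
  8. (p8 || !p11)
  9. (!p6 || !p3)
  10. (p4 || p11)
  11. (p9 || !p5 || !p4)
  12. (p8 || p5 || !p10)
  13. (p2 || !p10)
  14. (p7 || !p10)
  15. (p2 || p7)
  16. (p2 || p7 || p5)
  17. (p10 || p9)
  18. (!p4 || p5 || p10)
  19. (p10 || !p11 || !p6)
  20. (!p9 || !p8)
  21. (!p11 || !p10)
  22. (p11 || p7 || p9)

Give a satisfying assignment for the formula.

p1=False, p2=True, p3=True, p4=True, p5=True, p6=False, p7=True, p8=False, p9=True, p10=False, p11=False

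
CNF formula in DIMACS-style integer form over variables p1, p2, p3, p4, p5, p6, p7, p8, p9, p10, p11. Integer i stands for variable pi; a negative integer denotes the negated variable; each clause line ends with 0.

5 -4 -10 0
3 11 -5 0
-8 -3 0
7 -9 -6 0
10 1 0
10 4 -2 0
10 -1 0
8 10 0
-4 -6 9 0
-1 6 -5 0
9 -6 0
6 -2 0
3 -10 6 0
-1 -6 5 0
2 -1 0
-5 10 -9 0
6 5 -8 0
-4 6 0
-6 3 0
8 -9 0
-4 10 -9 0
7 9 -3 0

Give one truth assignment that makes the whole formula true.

p1 = False, p2 = False, p3 = True, p4 = False, p5 = False, p6 = False, p7 = True, p8 = False, p9 = False, p10 = True, p11 = True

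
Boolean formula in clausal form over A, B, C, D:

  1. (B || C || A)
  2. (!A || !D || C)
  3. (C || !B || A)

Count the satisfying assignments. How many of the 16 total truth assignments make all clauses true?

Split on A, then C.
  A=1, C=1: remaining (B,D) ∈ {(0,0); (0,1); (1,0); (1,1)} — 4.
  A=1, C=0: remaining (B,D) ∈ {(0,0); (1,0)} — 2.
  A=0, C=1: remaining (B,D) ∈ {(0,0); (0,1); (1,0); (1,1)} — 4.
  A=0, C=0: a clause becomes empty — 0.
Total: 4 + 2 + 4 + 0 = 10.

10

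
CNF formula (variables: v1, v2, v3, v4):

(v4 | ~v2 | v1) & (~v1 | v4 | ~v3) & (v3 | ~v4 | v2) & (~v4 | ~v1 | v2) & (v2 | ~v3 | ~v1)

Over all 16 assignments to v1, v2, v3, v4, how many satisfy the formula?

9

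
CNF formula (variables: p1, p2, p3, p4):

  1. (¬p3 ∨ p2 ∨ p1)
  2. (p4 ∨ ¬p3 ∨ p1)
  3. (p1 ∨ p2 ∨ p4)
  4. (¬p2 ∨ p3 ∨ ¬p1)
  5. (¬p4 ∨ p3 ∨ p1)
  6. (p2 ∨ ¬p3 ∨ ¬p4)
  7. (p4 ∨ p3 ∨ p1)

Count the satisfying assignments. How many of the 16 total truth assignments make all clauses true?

The models are:
  p1=F p2=T p3=T p4=T
  p1=T p2=F p3=F p4=F
  p1=T p2=F p3=F p4=T
  p1=T p2=F p3=T p4=F
  p1=T p2=T p3=T p4=F
  p1=T p2=T p3=T p4=T
That's 6 in total.

6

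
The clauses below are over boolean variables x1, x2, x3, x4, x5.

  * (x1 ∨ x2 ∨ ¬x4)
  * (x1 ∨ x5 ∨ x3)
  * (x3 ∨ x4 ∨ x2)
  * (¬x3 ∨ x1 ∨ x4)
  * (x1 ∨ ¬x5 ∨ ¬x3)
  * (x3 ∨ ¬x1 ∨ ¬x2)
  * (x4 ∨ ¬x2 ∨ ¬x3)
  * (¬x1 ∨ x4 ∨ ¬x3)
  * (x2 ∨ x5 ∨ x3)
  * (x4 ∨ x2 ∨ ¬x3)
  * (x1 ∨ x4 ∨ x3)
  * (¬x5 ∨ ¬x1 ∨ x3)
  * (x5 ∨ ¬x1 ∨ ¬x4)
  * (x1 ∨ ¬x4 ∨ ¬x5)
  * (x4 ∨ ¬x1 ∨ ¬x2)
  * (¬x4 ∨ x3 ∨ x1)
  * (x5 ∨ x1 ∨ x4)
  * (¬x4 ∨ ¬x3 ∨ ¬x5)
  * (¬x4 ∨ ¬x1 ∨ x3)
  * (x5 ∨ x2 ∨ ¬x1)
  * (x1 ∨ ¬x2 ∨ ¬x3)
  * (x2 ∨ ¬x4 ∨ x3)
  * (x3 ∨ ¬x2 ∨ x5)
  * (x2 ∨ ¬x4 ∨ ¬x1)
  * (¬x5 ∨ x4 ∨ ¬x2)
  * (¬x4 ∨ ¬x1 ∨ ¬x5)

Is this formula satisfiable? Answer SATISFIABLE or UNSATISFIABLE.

UNSATISFIABLE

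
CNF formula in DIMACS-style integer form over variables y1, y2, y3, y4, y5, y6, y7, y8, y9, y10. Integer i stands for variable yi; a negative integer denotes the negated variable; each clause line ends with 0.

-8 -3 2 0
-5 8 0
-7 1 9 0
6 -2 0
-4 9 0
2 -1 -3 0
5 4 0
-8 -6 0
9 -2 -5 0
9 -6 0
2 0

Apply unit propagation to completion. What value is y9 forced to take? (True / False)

True

(y2) is a unit clause: y2 = True.
From (!y2 || y6) and y2 = True: y6 = True.
From (!y8 || !y6) and y6 = True: y8 = False.
In (y8 || !y5), y8 is now false; !y5 must hold, so y5 = False.
(y5 || y4) with y5 = False leaves only y4, so y4 = True.
(y9 || !y4): since y4 = True, the clause reduces to (y9). y9 = True.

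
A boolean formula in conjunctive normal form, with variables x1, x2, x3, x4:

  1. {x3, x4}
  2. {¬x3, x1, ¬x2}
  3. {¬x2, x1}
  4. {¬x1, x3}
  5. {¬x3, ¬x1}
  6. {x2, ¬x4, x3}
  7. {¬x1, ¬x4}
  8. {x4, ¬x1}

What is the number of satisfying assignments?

2

The models are:
  x1=0 x2=0 x3=1 x4=0
  x1=0 x2=0 x3=1 x4=1
That's 2 in total.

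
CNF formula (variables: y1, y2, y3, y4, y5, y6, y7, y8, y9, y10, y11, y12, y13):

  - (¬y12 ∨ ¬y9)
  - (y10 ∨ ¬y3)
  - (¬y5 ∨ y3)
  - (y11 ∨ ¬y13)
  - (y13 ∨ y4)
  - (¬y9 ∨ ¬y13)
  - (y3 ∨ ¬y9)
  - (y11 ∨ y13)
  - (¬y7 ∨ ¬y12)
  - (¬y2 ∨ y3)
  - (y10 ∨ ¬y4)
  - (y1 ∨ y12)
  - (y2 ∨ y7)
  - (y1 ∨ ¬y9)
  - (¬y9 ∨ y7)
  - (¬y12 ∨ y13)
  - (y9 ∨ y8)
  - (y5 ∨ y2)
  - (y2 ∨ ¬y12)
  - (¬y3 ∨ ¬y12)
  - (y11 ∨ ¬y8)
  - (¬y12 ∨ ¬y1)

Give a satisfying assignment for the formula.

Pure literal: y10 appears only positively; assign y10 = True.
y11 occurs only positively in the remaining clauses — set y11 = True.
Try y1 = True.
  then y12 is forced to False.
Set y2 = True and propagate.
  then y3 is forced to True.
Try y4 = True.
For the remaining variables, y5 = True, y6 = True, y7 = False, y8 = True, y9 = False, y13 = True works.
Every clause has at least one true literal under this assignment.
Check each clause:
  1. (¬y12 ∨ ¬y9) — ¬y12 is true.
  2. (y10 ∨ ¬y3) — y10 is true.
  3. (¬y5 ∨ y3) — y3 is true.
  4. (¬y13 ∨ y11) — y11 is true.
  5. (y4 ∨ y13) — y4 is true.
  6. (¬y13 ∨ ¬y9) — ¬y9 is true.
  7. (¬y9 ∨ y3) — y3 is true.
  8. (y13 ∨ y11) — y11 is true.
  9. (¬y12 ∨ ¬y7) — ¬y7 is true.
  10. (y3 ∨ ¬y2) — y3 is true.
  11. (¬y4 ∨ y10) — y10 is true.
  12. (y1 ∨ y12) — y1 is true.
  13. (y7 ∨ y2) — y2 is true.
  14. (¬y9 ∨ y1) — y1 is true.
  15. (¬y9 ∨ y7) — ¬y9 is true.
  16. (y13 ∨ ¬y12) — ¬y12 is true.
  17. (y8 ∨ y9) — y8 is true.
  18. (y5 ∨ y2) — y2 is true.
  19. (¬y12 ∨ y2) — y2 is true.
  20. (¬y12 ∨ ¬y3) — ¬y12 is true.
  21. (¬y8 ∨ y11) — y11 is true.
  22. (¬y12 ∨ ¬y1) — ¬y12 is true.

y1 = True  y2 = True  y3 = True  y4 = True  y5 = True  y6 = True  y7 = False  y8 = True  y9 = False  y10 = True  y11 = True  y12 = False  y13 = True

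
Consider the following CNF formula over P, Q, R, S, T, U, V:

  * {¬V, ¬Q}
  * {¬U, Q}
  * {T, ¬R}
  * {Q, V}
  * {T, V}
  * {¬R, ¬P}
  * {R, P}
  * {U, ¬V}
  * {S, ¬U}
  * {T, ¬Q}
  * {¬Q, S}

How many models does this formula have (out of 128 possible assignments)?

4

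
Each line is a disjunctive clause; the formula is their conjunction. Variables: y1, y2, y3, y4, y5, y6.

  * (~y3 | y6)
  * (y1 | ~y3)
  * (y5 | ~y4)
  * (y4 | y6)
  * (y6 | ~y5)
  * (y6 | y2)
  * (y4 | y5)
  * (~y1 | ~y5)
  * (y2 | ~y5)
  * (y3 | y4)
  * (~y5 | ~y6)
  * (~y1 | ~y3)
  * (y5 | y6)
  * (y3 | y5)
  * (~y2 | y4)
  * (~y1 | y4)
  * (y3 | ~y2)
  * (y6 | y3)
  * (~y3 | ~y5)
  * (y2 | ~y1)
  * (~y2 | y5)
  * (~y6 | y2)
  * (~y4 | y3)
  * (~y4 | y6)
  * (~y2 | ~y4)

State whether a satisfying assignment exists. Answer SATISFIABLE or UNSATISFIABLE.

UNSATISFIABLE

y5 = True:
  propagation gives y6=True; an empty clause results — contradiction.
y5 = False:
  propagation gives y4=False; an empty clause results — contradiction.
Every branch closes, so no satisfying assignment exists.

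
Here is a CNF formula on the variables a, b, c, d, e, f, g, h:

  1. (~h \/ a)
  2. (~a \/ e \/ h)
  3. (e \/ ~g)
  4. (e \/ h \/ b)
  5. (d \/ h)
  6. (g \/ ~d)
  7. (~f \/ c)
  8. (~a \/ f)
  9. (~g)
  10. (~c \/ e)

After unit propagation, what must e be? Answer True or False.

True

(~g) is a unit clause: g = False.
In (~d \/ g), g is now false; ~d must hold, so d = False.
(d \/ h) with d = False leaves only h, so h = True.
(~h \/ a): since h = True, the clause reduces to (a). a = True.
(f \/ ~a) with a = True leaves only f, so f = True.
(~f \/ c): since f = True, the clause reduces to (c). c = True.
From (~c \/ e) and c = True: e = True.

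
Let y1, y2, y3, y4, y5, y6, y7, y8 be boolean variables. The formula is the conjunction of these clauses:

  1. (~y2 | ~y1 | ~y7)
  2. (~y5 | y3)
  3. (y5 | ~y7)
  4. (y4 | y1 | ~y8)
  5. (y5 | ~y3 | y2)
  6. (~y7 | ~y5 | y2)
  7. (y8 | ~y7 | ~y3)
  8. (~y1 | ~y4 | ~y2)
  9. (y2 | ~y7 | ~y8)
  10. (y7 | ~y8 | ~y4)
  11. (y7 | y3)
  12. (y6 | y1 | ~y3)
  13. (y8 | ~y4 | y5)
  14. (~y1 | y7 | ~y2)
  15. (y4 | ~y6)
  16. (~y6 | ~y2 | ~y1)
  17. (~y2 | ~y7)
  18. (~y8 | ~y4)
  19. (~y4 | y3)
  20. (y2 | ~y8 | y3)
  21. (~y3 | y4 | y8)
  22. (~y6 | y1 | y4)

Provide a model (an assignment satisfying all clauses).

y1=False  y2=True  y3=True  y4=True  y5=True  y6=True  y7=False  y8=False

Set y1 = False and propagate.
Set y2 = True and propagate.
  then y7 is forced to False.
  then y3 is forced to True.
  then y6 is forced to True.
  then y4 is forced to True.
  then y8 is forced to False.
  then y5 is forced to True.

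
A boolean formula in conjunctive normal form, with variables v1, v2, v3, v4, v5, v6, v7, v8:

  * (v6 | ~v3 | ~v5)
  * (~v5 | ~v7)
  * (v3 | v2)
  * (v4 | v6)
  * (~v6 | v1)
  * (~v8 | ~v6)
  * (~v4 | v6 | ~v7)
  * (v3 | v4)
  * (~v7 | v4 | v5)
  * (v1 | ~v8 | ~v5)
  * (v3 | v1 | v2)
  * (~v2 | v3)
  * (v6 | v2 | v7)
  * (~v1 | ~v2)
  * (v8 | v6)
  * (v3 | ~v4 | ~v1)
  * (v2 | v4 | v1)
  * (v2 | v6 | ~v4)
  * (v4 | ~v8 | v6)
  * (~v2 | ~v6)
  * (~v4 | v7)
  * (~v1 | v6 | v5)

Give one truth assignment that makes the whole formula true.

v1=True  v2=False  v3=True  v4=False  v5=True  v6=True  v7=False  v8=False

Check each clause:
  1. (~v3 | v6 | ~v5) — v6 is true.
  2. (~v7 | ~v5) — ~v7 is true.
  3. (v2 | v3) — v3 is true.
  4. (v4 | v6) — v6 is true.
  5. (v1 | ~v6) — v1 is true.
  6. (~v8 | ~v6) — ~v8 is true.
  7. (~v4 | v6 | ~v7) — ~v7 is true.
  8. (v4 | v3) — v3 is true.
  9. (~v7 | v4 | v5) — ~v7 is true.
  10. (v1 | ~v5 | ~v8) — ~v8 is true.
  11. (v2 | v3 | v1) — v1 is true.
  12. (v3 | ~v2) — v3 is true.
  13. (v7 | v2 | v6) — v6 is true.
  14. (~v1 | ~v2) — ~v2 is true.
  15. (v8 | v6) — v6 is true.
  16. (~v4 | v3 | ~v1) — v3 is true.
  17. (v1 | v2 | v4) — v1 is true.
  18. (~v4 | v6 | v2) — ~v4 is true.
  19. (~v8 | v6 | v4) — ~v8 is true.
  20. (~v2 | ~v6) — ~v2 is true.
  21. (~v4 | v7) — ~v4 is true.
  22. (v5 | ~v1 | v6) — v5 is true.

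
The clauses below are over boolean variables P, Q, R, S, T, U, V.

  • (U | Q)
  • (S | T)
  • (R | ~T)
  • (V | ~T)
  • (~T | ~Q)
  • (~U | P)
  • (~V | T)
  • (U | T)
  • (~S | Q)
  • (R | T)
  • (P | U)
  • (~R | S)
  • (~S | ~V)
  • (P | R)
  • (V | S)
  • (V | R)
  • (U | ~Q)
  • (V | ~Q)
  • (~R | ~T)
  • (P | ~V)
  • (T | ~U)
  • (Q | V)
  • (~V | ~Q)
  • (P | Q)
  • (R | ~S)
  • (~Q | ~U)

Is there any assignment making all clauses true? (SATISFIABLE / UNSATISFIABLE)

UNSATISFIABLE

Q = True:
  propagation gives T=False, S=True, V=False; an empty clause results — contradiction.
Q = False:
  propagation gives U=True, P=True, S=False, T=True; an empty clause results — contradiction.
Every branch closes, so no satisfying assignment exists.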